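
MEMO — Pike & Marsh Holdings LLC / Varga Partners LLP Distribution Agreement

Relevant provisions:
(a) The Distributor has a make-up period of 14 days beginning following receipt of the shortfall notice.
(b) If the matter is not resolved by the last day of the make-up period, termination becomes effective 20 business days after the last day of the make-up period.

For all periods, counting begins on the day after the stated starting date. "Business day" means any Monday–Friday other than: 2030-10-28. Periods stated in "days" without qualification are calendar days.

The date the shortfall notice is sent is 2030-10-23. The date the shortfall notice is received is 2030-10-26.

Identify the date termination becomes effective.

Adding 14 calendar days to 2030-10-26 gives 2030-11-09, which is the last day of the make-up period.
The date termination becomes effective: counting 20 business days from Saturday, 2030-11-09 (Nov 11, Nov 12, Nov 13, Nov 14, …, Dec 4, Dec 5, Dec 6, skipping weekends) reaches Friday, 2030-12-06.

2030-12-06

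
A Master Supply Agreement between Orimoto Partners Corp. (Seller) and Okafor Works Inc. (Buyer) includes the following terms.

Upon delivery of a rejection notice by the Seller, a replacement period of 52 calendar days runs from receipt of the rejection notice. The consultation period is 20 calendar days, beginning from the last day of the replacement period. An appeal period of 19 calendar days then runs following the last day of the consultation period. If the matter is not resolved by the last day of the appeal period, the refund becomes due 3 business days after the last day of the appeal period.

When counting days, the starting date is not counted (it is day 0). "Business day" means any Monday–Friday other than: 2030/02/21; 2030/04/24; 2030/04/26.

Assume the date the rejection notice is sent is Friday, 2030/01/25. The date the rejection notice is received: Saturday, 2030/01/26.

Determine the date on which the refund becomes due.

2030/05/01

Adding 52 calendar days to 2030/01/26 gives 2030/03/19, which is the last day of the replacement period.
Adding 20 calendar days to 2030/03/19 gives 2030/04/08, which is the last day of the consultation period.
Adding 19 calendar days to 2030/04/08 gives 2030/04/27, which is the last day of the appeal period.
From Saturday, 2030/04/27, 3 business days (Apr 29, Apr 30, May 1, skipping weekends) brings us to Wednesday, 2030/05/01, which is the date on which the refund becomes due.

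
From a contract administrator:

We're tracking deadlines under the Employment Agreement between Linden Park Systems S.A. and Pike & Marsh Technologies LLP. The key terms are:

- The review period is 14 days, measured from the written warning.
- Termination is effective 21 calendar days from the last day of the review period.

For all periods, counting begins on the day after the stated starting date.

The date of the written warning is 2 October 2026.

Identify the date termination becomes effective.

6 November 2026

Adding 14 calendar days to 2 October 2026 gives 16 October 2026, which is the last day of the review period.
Adding 21 calendar days to 16 October 2026 gives 6 November 2026, which is the date termination becomes effective.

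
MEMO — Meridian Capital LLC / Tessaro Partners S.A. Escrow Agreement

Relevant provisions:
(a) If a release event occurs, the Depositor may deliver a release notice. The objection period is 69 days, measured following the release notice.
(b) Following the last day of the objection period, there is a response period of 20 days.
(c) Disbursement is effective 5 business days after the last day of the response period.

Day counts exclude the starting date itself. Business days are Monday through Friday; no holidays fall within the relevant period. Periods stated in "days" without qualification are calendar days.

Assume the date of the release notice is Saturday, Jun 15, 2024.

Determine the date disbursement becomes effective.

Sep 19, 2024

The last day of the objection period: 69 calendar days after Jun 15, 2024 is Aug 23, 2024.
The last day of the response period: 20 calendar days after Aug 23, 2024 is Sep 12, 2024.
The date disbursement becomes effective: 5 business days after Thursday, Sep 12, 2024, skipping weekends — Sep 13, Sep 16, Sep 17, Sep 18, Sep 19 — lands on Thursday, Sep 19, 2024.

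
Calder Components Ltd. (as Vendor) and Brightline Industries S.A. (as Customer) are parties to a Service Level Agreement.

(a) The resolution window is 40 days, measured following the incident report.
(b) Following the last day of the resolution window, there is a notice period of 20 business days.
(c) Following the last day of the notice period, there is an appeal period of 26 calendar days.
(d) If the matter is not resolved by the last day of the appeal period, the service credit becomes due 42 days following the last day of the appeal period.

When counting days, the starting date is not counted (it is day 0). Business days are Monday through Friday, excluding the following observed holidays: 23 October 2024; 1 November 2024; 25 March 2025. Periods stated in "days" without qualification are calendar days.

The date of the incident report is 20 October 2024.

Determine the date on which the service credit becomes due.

5 March 2025

Adding 40 calendar days to 20 October 2024 gives 29 November 2024, which is the last day of the resolution window.
From Friday, 29 November 2024, 20 business days (Dec 2, Dec 3, Dec 4, Dec 5, …, Dec 25, Dec 26, Dec 27, skipping weekends) brings us to Friday, 27 December 2024, which is the last day of the notice period.
Adding 26 calendar days to 27 December 2024 gives 22 January 2025, which is the last day of the appeal period.
Adding 42 calendar days to 22 January 2025 gives 5 March 2025, which is the date on which the service credit becomes due.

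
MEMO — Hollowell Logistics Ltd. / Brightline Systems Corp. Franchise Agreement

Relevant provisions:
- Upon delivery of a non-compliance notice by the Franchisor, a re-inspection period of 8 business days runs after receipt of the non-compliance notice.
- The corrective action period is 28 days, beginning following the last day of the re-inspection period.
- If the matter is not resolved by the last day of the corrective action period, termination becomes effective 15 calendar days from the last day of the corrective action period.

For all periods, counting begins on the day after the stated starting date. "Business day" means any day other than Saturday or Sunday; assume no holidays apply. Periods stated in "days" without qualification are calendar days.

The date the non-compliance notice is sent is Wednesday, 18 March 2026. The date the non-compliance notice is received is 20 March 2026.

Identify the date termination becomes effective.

From Friday, 20 March 2026, 8 business days (Mar 23, Mar 24, Mar 25, Mar 26, Mar 27, Mar 30, Mar 31, Apr 1, skipping weekends) brings us to Wednesday, 1 April 2026, which is the last day of the re-inspection period.
The last day of the corrective action period: 1 April 2026 + 28 days = 29 April 2026.
The date termination becomes effective: 29 April 2026 + 15 days = 14 May 2026.

14 May 2026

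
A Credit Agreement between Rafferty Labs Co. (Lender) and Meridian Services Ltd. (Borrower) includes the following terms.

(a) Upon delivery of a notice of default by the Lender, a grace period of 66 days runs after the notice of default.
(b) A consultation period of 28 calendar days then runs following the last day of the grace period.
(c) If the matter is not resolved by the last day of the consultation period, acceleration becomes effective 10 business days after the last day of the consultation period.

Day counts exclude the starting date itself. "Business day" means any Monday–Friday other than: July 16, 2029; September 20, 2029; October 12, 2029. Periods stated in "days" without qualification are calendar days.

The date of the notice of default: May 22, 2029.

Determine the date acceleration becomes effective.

September 7, 2029

Adding 66 calendar days to May 22, 2029 gives July 27, 2029, which is the last day of the grace period.
The last day of the consultation period: 28 calendar days after July 27, 2029 is August 24, 2029.
From Friday, August 24, 2029, 10 business days (Aug 27, Aug 28, Aug 29, Aug 30, Aug 31, Sep 3, Sep 4, Sep 5, Sep 6, Sep 7, skipping weekends) brings us to Friday, September 7, 2029, which is the date acceleration becomes effective.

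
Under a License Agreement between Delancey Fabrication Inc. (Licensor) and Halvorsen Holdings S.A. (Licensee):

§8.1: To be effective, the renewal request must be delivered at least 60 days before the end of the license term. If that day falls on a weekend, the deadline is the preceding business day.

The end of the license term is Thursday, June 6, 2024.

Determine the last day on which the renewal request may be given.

June 6, 2024 minus 60 days is April 7, 2024. That is a Sunday, so the deadline moves back to Friday, April 5, 2024.

April 5, 2024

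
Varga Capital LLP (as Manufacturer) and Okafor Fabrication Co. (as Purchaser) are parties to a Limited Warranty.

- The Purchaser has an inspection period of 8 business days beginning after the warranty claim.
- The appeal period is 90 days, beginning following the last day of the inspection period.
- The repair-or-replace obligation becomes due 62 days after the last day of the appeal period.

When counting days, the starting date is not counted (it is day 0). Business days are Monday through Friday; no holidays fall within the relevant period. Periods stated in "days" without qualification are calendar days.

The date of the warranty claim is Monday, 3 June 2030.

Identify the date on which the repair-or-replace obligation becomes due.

12 November 2030

The last day of the inspection period: 8 business days after Monday, 3 June 2030, skipping weekends — Jun 4, Jun 5, Jun 6, Jun 7, Jun 10, Jun 11, Jun 12, Jun 13 — lands on Thursday, 13 June 2030.
The last day of the appeal period: 13 June 2030 + 90 days = 11 September 2030.
The date on which the repair-or-replace obligation becomes due: 11 September 2030 + 62 days = 12 November 2030.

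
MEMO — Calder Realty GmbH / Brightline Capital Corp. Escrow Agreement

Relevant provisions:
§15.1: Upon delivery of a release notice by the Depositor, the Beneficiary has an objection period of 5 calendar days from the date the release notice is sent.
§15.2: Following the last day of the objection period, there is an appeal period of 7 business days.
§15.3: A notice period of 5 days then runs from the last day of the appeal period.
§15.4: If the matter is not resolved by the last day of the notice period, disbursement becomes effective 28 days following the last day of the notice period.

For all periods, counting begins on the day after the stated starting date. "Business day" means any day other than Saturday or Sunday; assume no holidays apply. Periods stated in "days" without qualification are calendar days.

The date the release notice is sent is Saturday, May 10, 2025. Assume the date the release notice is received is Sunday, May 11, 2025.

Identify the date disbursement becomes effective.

Jun 28, 2025

The last day of the objection period: 5 calendar days after May 10, 2025 is May 15, 2025.
The last day of the appeal period: 7 business days after Thursday, May 15, 2025, skipping weekends — May 16, May 19, May 20, May 21, May 22, May 23, May 26 — lands on Monday, May 26, 2025.
Adding 5 calendar days to May 26, 2025 gives May 31, 2025, which is the last day of the notice period.
The date disbursement becomes effective: 28 calendar days after May 31, 2025 is Jun 28, 2025.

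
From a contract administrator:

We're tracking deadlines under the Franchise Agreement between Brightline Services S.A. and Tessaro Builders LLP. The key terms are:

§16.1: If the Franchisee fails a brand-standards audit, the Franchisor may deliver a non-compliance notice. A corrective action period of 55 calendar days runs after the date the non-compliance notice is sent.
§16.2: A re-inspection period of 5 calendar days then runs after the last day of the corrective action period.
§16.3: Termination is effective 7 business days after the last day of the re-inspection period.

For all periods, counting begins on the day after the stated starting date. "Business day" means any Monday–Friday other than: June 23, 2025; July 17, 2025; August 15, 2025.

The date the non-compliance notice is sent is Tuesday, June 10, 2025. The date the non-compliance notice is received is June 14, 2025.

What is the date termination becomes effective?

The last day of the corrective action period: June 10, 2025 + 55 days = August 4, 2025.
The last day of the re-inspection period: 5 calendar days after August 4, 2025 is August 9, 2025.
The date termination becomes effective: 7 business days after Saturday, August 9, 2025, skipping weekends and the listed holiday on Aug 15 — Aug 11, Aug 12, Aug 13, Aug 14, Aug 18, Aug 19, Aug 20 — lands on Wednesday, August 20, 2025.

August 20, 2025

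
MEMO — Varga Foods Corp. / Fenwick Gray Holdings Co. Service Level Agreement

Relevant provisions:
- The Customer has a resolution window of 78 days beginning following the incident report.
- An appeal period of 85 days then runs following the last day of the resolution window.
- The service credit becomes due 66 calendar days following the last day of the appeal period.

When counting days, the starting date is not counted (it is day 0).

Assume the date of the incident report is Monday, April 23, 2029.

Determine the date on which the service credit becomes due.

December 8, 2029

The last day of the resolution window: April 23, 2029 + 78 days = July 10, 2029.
Adding 85 calendar days to July 10, 2029 gives October 3, 2029, which is the last day of the appeal period.
The date on which the service credit becomes due: 66 calendar days after October 3, 2029 is December 8, 2029.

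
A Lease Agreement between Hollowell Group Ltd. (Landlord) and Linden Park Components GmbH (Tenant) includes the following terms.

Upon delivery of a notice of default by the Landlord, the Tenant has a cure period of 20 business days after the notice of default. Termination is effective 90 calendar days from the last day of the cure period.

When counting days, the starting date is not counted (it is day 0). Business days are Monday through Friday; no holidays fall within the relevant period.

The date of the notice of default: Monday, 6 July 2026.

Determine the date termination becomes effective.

The last day of the cure period: 20 business days after Monday, 6 July 2026, skipping weekends — Jul 7, Jul 8, Jul 9, Jul 10, …, Jul 30, Jul 31, Aug 3 — lands on Monday, 3 August 2026.
The date termination becomes effective: 3 August 2026 + 90 days = 1 November 2026.

1 November 2026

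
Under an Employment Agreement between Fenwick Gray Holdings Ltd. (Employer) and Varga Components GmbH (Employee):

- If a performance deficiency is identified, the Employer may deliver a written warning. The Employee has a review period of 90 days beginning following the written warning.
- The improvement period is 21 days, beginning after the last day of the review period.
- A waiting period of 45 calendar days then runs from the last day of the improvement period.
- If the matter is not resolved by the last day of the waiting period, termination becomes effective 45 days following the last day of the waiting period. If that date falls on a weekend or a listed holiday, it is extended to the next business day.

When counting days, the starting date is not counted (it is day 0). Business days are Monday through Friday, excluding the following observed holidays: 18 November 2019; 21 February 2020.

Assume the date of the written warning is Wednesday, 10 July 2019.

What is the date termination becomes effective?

Adding 90 calendar days to 10 July 2019 gives 8 October 2019, which is the last day of the review period.
The last day of the improvement period: 8 October 2019 + 21 days = 29 October 2019.
The last day of the waiting period: 29 October 2019 + 45 days = 13 December 2019.
The date termination becomes effective: 13 December 2019 + 45 days = 27 January 2020. 27 January 2020 is a Monday and is not a listed holiday, so no roll-forward applies.

27 January 2020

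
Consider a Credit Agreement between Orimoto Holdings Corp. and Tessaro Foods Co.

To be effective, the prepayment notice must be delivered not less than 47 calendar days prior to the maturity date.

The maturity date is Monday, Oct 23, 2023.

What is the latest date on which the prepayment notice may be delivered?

Sep 6, 2023

Oct 23, 2023 minus 47 days is Sep 6, 2023.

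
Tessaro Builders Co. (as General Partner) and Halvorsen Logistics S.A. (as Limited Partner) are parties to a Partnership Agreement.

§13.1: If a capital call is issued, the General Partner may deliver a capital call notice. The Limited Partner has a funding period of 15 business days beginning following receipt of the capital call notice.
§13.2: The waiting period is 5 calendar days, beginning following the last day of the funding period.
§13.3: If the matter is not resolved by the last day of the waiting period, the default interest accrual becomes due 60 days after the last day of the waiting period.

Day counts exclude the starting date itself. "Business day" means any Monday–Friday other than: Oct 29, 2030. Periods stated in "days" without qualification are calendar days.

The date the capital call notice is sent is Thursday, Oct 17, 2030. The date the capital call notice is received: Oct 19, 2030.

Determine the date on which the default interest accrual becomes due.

The last day of the funding period: counting 15 business days from Saturday, Oct 19, 2030 (Oct 21, Oct 22, Oct 23, Oct 24, …, Nov 7, Nov 8, Nov 11, skipping weekends and the listed holiday on Oct 29) reaches Monday, Nov 11, 2030.
The last day of the waiting period: Nov 11, 2030 + 5 days = Nov 16, 2030.
The date on which the default interest accrual becomes due: Nov 16, 2030 + 60 days = Jan 15, 2031.

Jan 15, 2031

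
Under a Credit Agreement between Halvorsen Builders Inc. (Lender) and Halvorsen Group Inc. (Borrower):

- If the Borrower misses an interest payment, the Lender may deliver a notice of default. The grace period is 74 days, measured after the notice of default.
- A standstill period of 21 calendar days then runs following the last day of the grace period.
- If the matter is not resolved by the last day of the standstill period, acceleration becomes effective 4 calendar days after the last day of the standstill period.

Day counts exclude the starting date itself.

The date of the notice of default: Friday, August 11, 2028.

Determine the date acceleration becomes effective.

The last day of the grace period: August 11, 2028 + 74 days = October 24, 2028.
The last day of the standstill period: 21 calendar days after October 24, 2028 is November 14, 2028.
The date acceleration becomes effective: 4 calendar days after November 14, 2028 is November 18, 2028.

November 18, 2028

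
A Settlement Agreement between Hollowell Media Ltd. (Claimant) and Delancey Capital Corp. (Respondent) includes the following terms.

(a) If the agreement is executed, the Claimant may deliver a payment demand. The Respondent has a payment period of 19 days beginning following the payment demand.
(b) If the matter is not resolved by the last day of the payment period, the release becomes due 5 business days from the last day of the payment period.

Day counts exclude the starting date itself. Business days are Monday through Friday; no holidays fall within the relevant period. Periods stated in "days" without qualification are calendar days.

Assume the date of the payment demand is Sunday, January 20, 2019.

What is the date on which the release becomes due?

The last day of the payment period: 19 calendar days after January 20, 2019 is February 8, 2019.
The date on which the release becomes due: 5 business days after Friday, February 8, 2019, skipping weekends — Feb 11, Feb 12, Feb 13, Feb 14, Feb 15 — lands on Friday, February 15, 2019.

February 15, 2019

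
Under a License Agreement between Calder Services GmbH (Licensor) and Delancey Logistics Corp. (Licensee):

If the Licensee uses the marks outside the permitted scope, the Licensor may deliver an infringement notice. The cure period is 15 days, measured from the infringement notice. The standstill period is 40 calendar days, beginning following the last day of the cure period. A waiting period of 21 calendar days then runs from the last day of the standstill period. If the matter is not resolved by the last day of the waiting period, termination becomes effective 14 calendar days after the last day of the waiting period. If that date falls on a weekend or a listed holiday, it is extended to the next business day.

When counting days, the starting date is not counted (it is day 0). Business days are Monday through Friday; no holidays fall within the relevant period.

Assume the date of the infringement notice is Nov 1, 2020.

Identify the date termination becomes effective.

The last day of the cure period: 15 calendar days after Nov 1, 2020 is Nov 16, 2020.
Adding 40 calendar days to Nov 16, 2020 gives Dec 26, 2020, which is the last day of the standstill period.
The last day of the waiting period: 21 calendar days after Dec 26, 2020 is Jan 16, 2021.
Adding 14 calendar days to Jan 16, 2021 gives Jan 30, 2021, which is the date termination becomes effective. That falls on a Saturday, so it rolls to the next business day, Monday, Feb 1, 2021.

Feb 1, 2021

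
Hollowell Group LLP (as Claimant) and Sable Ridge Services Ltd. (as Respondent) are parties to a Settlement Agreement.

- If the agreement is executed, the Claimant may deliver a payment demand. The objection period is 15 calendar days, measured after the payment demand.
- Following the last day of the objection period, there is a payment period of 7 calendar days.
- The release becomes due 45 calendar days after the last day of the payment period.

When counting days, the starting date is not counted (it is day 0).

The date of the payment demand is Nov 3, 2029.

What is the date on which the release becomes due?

Jan 9, 2030

Adding 15 calendar days to Nov 3, 2029 gives Nov 18, 2029, which is the last day of the objection period.
Adding 7 calendar days to Nov 18, 2029 gives Nov 25, 2029, which is the last day of the payment period.
The date on which the release becomes due: Nov 25, 2029 + 45 days = Jan 9, 2030.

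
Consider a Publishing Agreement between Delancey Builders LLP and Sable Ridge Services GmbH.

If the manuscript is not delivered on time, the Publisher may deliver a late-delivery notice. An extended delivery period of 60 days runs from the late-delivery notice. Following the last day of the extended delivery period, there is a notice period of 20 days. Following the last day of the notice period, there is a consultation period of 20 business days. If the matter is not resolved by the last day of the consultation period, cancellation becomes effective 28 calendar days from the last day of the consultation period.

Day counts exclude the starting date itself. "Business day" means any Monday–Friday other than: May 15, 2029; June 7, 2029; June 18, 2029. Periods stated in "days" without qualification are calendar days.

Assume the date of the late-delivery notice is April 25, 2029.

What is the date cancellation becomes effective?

The last day of the extended delivery period: April 25, 2029 + 60 days = June 24, 2029.
The last day of the notice period: 20 calendar days after June 24, 2029 is July 14, 2029.
From Saturday, July 14, 2029, 20 business days (Jul 16, Jul 17, Jul 18, Jul 19, …, Aug 8, Aug 9, Aug 10, skipping weekends) brings us to Friday, August 10, 2029, which is the last day of the consultation period.
Adding 28 calendar days to August 10, 2029 gives September 7, 2029, which is the date cancellation becomes effective.

September 7, 2029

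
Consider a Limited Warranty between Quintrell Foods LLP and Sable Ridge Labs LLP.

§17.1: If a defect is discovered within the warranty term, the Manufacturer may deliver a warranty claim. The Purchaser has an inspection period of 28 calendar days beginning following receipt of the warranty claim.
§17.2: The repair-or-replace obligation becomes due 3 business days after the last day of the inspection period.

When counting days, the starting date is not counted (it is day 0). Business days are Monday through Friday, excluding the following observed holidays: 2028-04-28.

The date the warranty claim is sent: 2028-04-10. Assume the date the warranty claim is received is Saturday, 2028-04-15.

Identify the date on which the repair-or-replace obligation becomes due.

2028-05-17

The last day of the inspection period: 28 calendar days after 2028-04-15 is 2028-05-13.
The date on which the repair-or-replace obligation becomes due: 3 business days after Saturday, 2028-05-13, skipping weekends — May 15, May 16, May 17 — lands on Wednesday, 2028-05-17.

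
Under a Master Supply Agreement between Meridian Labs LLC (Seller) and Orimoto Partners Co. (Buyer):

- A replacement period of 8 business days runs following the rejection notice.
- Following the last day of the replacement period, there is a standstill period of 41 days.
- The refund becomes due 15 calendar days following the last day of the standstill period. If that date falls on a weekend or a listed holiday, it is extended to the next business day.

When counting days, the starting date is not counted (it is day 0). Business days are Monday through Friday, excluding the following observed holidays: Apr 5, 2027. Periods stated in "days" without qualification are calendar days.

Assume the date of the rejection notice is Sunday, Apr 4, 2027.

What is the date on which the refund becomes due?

The last day of the replacement period: counting 8 business days from Sunday, Apr 4, 2027 (Apr 6, Apr 7, Apr 8, Apr 9, Apr 12, Apr 13, Apr 14, Apr 15, skipping weekends and the listed holiday on Apr 5) reaches Thursday, Apr 15, 2027.
The last day of the standstill period: 41 calendar days after Apr 15, 2027 is May 26, 2027.
The date on which the refund becomes due: May 26, 2027 + 15 days = Jun 10, 2027. Jun 10, 2027 is a Thursday and is not a listed holiday, so no roll-forward applies.

Jun 10, 2027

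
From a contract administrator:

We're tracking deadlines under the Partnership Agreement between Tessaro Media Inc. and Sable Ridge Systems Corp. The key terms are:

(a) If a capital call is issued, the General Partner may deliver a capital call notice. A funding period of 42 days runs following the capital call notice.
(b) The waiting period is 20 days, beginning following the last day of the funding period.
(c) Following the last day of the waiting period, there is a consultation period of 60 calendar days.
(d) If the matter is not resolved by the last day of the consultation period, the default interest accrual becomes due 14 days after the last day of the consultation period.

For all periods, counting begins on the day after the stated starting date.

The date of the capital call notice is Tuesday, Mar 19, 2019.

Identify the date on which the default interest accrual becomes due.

The last day of the funding period: 42 calendar days after Mar 19, 2019 is Apr 30, 2019.
The last day of the waiting period: 20 calendar days after Apr 30, 2019 is May 20, 2019.
The last day of the consultation period: 60 calendar days after May 20, 2019 is Jul 19, 2019.
The date on which the default interest accrual becomes due: 14 calendar days after Jul 19, 2019 is Aug 2, 2019.

Aug 2, 2019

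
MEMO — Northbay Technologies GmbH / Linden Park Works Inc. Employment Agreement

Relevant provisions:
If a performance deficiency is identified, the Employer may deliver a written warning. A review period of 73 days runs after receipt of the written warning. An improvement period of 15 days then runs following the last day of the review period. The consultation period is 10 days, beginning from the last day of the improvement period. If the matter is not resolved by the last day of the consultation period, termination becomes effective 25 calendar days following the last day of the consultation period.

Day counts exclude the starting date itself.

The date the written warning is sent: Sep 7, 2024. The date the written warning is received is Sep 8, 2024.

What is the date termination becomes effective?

Adding 73 calendar days to Sep 8, 2024 gives Nov 20, 2024, which is the last day of the review period.
Adding 15 calendar days to Nov 20, 2024 gives Dec 5, 2024, which is the last day of the improvement period.
Adding 10 calendar days to Dec 5, 2024 gives Dec 15, 2024, which is the last day of the consultation period.
The date termination becomes effective: Dec 15, 2024 + 25 days = Jan 9, 2025.

Jan 9, 2025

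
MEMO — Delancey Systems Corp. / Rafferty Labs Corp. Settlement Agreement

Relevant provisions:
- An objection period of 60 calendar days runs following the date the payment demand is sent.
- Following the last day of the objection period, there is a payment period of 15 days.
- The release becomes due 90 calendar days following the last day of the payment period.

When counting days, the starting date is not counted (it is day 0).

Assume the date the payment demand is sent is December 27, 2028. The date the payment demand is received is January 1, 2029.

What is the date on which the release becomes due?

June 10, 2029

The last day of the objection period: December 27, 2028 + 60 days = February 25, 2029.
Adding 15 calendar days to February 25, 2029 gives March 12, 2029, which is the last day of the payment period.
The date on which the release becomes due: March 12, 2029 + 90 days = June 10, 2029.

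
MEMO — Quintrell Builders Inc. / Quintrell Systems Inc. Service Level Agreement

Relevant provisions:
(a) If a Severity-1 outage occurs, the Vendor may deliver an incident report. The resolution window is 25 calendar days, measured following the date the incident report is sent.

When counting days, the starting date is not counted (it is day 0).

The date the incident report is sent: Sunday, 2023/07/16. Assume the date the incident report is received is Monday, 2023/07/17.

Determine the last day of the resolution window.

2023/08/10

The last day of the resolution window: 2023/07/16 + 25 days = 2023/08/10.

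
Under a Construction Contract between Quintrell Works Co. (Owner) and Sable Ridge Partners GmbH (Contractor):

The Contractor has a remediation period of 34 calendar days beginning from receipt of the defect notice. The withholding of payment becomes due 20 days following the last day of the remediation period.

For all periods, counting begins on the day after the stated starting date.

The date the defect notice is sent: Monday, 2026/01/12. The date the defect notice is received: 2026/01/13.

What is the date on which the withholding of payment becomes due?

The last day of the remediation period: 34 calendar days after 2026/01/13 is 2026/02/16.
Adding 20 calendar days to 2026/02/16 gives 2026/03/08, which is the date on which the withholding of payment becomes due.

2026/03/08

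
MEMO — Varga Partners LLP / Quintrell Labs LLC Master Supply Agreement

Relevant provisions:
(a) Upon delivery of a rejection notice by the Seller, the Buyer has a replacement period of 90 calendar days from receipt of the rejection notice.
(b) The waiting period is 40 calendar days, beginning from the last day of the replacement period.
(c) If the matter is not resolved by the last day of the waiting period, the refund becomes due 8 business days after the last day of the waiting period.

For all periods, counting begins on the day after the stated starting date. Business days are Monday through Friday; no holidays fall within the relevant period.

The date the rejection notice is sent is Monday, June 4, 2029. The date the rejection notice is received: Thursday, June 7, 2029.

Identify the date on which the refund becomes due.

The last day of the replacement period: 90 calendar days after June 7, 2029 is September 5, 2029.
Adding 40 calendar days to September 5, 2029 gives October 15, 2029, which is the last day of the waiting period.
From Monday, October 15, 2029, 8 business days (Oct 16, Oct 17, Oct 18, Oct 19, Oct 22, Oct 23, Oct 24, Oct 25, skipping weekends) brings us to Thursday, October 25, 2029, which is the date on which the refund becomes due.

October 25, 2029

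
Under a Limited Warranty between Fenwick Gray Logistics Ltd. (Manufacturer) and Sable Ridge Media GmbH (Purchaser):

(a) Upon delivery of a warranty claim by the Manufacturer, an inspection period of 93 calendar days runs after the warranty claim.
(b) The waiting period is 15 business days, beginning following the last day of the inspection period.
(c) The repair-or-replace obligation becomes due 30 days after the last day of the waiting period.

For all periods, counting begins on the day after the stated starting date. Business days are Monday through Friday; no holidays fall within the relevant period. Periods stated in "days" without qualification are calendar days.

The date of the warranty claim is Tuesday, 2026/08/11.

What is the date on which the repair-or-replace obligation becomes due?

The last day of the inspection period: 93 calendar days after 2026/08/11 is 2026/11/12.
The last day of the waiting period: counting 15 business days from Thursday, 2026/11/12 (Nov 13, Nov 16, Nov 17, Nov 18, …, Dec 1, Dec 2, Dec 3, skipping weekends) reaches Thursday, 2026/12/03.
The date on which the repair-or-replace obligation becomes due: 30 calendar days after 2026/12/03 is 2027/01/02.

2027/01/02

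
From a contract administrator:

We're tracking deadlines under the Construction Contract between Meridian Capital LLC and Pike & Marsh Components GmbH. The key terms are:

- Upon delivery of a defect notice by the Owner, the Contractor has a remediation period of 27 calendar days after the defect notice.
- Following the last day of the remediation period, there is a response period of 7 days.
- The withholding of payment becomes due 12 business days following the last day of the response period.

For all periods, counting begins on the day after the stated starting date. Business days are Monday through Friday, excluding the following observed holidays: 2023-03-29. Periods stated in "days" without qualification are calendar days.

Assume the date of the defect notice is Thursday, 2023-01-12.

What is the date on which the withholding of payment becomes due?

The last day of the remediation period: 27 calendar days after 2023-01-12 is 2023-02-08.
The last day of the response period: 2023-02-08 + 7 days = 2023-02-15.
The date on which the withholding of payment becomes due: counting 12 business days from Wednesday, 2023-02-15 (Feb 16, Feb 17, Feb 20, Feb 21, …, Mar 1, Mar 2, Mar 3, skipping weekends) reaches Friday, 2023-03-03.

2023-03-03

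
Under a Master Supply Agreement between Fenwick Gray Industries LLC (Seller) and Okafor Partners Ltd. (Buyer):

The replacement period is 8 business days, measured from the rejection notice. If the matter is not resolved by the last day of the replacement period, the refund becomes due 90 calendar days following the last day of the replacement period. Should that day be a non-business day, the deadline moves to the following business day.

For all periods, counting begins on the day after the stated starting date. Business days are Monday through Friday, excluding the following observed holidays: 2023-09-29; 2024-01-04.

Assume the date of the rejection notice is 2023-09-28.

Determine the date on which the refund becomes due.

2024-01-09

From Thursday, 2023-09-28, 8 business days (Oct 2, Oct 3, Oct 4, Oct 5, Oct 6, Oct 9, Oct 10, Oct 11, skipping weekends and the listed holiday on Sep 29) brings us to Wednesday, 2023-10-11, which is the last day of the replacement period.
The date on which the refund becomes due: 2023-10-11 + 90 days = 2024-01-09. 2024-01-09 is a Tuesday and is not a listed holiday, so no roll-forward applies.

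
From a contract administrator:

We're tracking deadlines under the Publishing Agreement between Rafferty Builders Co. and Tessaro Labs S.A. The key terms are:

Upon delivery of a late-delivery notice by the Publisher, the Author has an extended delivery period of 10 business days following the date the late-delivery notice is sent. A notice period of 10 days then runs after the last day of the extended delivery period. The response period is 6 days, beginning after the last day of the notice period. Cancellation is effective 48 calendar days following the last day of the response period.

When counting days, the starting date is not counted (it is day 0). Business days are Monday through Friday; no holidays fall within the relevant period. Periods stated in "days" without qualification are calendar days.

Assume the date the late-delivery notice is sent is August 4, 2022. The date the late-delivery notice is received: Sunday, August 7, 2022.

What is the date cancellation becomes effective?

From Thursday, August 4, 2022, 10 business days (Aug 5, Aug 8, Aug 9, Aug 10, Aug 11, Aug 12, Aug 15, Aug 16, Aug 17, Aug 18, skipping weekends) brings us to Thursday, August 18, 2022, which is the last day of the extended delivery period.
Adding 10 calendar days to August 18, 2022 gives August 28, 2022, which is the last day of the notice period.
Adding 6 calendar days to August 28, 2022 gives September 3, 2022, which is the last day of the response period.
The date cancellation becomes effective: 48 calendar days after September 3, 2022 is October 21, 2022.

October 21, 2022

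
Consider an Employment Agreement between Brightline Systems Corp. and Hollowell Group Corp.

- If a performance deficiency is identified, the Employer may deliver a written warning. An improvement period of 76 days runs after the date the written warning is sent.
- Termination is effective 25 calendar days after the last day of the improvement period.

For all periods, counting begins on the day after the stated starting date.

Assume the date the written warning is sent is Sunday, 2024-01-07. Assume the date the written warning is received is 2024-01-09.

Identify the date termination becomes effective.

Adding 76 calendar days to 2024-01-07 gives 2024-03-23, which is the last day of the improvement period.
The date termination becomes effective: 25 calendar days after 2024-03-23 is 2024-04-17.

2024-04-17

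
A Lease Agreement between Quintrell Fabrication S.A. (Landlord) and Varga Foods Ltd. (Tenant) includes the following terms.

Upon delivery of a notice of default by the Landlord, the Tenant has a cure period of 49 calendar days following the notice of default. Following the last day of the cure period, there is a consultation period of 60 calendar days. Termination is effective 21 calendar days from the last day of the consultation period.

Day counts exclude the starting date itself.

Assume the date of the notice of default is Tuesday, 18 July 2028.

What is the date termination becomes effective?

Adding 49 calendar days to 18 July 2028 gives 5 September 2028, which is the last day of the cure period.
Adding 60 calendar days to 5 September 2028 gives 4 November 2028, which is the last day of the consultation period.
Adding 21 calendar days to 4 November 2028 gives 25 November 2028, which is the date termination becomes effective.

25 November 2028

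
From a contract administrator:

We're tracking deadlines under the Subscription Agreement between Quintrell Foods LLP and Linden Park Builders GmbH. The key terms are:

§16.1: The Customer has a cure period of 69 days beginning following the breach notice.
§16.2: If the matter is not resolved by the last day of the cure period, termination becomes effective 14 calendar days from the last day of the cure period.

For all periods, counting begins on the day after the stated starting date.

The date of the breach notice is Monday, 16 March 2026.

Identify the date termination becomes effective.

7 June 2026

Adding 69 calendar days to 16 March 2026 gives 24 May 2026, which is the last day of the cure period.
Adding 14 calendar days to 24 May 2026 gives 7 June 2026, which is the date termination becomes effective.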